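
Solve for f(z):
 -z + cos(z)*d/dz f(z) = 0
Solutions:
 f(z) = C1 + Integral(z/cos(z), z)


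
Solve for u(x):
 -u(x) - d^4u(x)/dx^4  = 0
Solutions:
 u(x) = (C1*sin(sqrt(2)*x/2) + C2*cos(sqrt(2)*x/2))*exp(-sqrt(2)*x/2) + (C3*sin(sqrt(2)*x/2) + C4*cos(sqrt(2)*x/2))*exp(sqrt(2)*x/2)


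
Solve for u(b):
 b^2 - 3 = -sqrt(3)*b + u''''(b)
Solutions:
 u(b) = C1 + C2*b + C3*b^2 + C4*b^3 + b^6/360 + sqrt(3)*b^5/120 - b^4/8


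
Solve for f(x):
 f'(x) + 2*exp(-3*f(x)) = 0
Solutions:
 f(x) = log(C1 - 6*x)/3
 f(x) = log((-3^(1/3) - 3^(5/6)*I)*(C1 - 2*x)^(1/3)/2)
 f(x) = log((-3^(1/3) + 3^(5/6)*I)*(C1 - 2*x)^(1/3)/2)


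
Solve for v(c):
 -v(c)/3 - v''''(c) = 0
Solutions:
 v(c) = (C1*sin(sqrt(2)*3^(3/4)*c/6) + C2*cos(sqrt(2)*3^(3/4)*c/6))*exp(-sqrt(2)*3^(3/4)*c/6) + (C3*sin(sqrt(2)*3^(3/4)*c/6) + C4*cos(sqrt(2)*3^(3/4)*c/6))*exp(sqrt(2)*3^(3/4)*c/6)


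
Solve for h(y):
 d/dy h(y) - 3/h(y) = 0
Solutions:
 h(y) = -sqrt(C1 + 6*y)
 h(y) = sqrt(C1 + 6*y)


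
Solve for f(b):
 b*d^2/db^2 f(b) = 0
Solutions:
 f(b) = C1 + C2*b


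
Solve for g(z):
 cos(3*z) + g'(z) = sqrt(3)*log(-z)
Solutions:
 g(z) = C1 + sqrt(3)*z*(log(-z) - 1) - sin(3*z)/3


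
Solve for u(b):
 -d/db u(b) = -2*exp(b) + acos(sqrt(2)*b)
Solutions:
 u(b) = C1 - b*acos(sqrt(2)*b) + sqrt(2)*sqrt(1 - 2*b^2)/2 + 2*exp(b)


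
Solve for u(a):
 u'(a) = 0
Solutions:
 u(a) = C1


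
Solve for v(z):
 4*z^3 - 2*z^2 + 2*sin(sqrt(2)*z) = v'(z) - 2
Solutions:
 v(z) = C1 + z^4 - 2*z^3/3 + 2*z - sqrt(2)*cos(sqrt(2)*z)


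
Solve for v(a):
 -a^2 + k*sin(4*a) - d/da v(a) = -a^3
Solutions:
 v(a) = C1 + a^4/4 - a^3/3 - k*cos(4*a)/4


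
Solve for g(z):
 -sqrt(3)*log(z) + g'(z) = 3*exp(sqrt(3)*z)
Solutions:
 g(z) = C1 + sqrt(3)*z*log(z) - sqrt(3)*z + sqrt(3)*exp(sqrt(3)*z)


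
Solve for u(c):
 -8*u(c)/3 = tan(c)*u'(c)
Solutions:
 u(c) = C1/sin(c)^(8/3)


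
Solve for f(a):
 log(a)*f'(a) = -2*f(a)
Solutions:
 f(a) = C1*exp(-2*li(a))


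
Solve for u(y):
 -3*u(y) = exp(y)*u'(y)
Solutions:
 u(y) = C1*exp(3*exp(-y))


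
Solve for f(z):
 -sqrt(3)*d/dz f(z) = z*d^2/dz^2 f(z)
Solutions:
 f(z) = C1 + C2*z^(1 - sqrt(3))


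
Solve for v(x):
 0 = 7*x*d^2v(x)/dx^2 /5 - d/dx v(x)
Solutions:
 v(x) = C1 + C2*x^(12/7)


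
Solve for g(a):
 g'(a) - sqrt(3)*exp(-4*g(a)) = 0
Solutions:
 g(a) = log(-I*(C1 + 4*sqrt(3)*a)^(1/4))
 g(a) = log(I*(C1 + 4*sqrt(3)*a)^(1/4))
 g(a) = log(-(C1 + 4*sqrt(3)*a)^(1/4))
 g(a) = log(C1 + 4*sqrt(3)*a)/4


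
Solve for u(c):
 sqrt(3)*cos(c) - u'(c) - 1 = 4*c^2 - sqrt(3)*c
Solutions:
 u(c) = C1 - 4*c^3/3 + sqrt(3)*c^2/2 - c + sqrt(3)*sin(c)


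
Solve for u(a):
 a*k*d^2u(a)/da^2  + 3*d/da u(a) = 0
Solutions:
 u(a) = C1 + a^(((re(k) - 3)*re(k) + im(k)^2)/(re(k)^2 + im(k)^2))*(C2*sin(3*log(a)*Abs(im(k))/(re(k)^2 + im(k)^2)) + C3*cos(3*log(a)*im(k)/(re(k)^2 + im(k)^2)))


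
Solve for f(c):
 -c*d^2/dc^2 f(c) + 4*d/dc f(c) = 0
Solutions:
 f(c) = C1 + C2*c^5


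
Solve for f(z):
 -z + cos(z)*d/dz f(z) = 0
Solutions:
 f(z) = C1 + Integral(z/cos(z), z)


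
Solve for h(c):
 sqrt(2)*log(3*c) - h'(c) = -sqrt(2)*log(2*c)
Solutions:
 h(c) = C1 + 2*sqrt(2)*c*log(c) - 2*sqrt(2)*c + sqrt(2)*c*log(6)


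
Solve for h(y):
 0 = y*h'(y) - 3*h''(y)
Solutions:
 h(y) = C1 + C2*erfi(sqrt(6)*y/6)


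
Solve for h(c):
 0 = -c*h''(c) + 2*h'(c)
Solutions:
 h(c) = C1 + C2*c^3


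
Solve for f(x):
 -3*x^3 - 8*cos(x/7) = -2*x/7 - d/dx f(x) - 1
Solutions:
 f(x) = C1 + 3*x^4/4 - x^2/7 - x + 56*sin(x/7)


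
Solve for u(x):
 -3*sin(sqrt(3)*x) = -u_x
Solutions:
 u(x) = C1 - sqrt(3)*cos(sqrt(3)*x)


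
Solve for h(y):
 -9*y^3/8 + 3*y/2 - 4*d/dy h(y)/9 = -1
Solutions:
 h(y) = C1 - 81*y^4/128 + 27*y^2/16 + 9*y/4


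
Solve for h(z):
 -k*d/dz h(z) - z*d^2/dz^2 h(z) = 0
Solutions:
 h(z) = C1 + z^(1 - re(k))*(C2*sin(log(z)*Abs(im(k))) + C3*cos(log(z)*im(k)))


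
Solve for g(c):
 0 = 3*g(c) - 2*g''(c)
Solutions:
 g(c) = C1*exp(-sqrt(6)*c/2) + C2*exp(sqrt(6)*c/2)


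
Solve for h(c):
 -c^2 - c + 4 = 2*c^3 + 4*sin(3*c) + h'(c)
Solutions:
 h(c) = C1 - c^4/2 - c^3/3 - c^2/2 + 4*c + 4*cos(3*c)/3


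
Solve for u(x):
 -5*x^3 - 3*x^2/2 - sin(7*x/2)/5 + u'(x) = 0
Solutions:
 u(x) = C1 + 5*x^4/4 + x^3/2 - 2*cos(7*x/2)/35


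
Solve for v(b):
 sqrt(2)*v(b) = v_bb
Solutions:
 v(b) = C1*exp(-2^(1/4)*b) + C2*exp(2^(1/4)*b)


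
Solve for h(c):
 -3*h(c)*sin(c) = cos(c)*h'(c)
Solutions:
 h(c) = C1*cos(c)^3


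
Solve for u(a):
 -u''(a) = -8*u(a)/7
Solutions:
 u(a) = C1*exp(-2*sqrt(14)*a/7) + C2*exp(2*sqrt(14)*a/7)


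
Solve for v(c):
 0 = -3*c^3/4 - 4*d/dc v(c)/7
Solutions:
 v(c) = C1 - 21*c^4/64


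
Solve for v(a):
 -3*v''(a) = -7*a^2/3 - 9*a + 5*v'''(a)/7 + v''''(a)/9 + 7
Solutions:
 v(a) = C1 + C2*a + 7*a^4/108 + 71*a^3/162 - 2566*a^2/1701 + (C3*sin(33*sqrt(3)*a/14) + C4*cos(33*sqrt(3)*a/14))*exp(-45*a/14)


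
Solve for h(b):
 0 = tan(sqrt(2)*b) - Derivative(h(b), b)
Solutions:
 h(b) = C1 - sqrt(2)*log(cos(sqrt(2)*b))/2


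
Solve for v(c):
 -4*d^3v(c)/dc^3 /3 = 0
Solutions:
 v(c) = C1 + C2*c + C3*c^2


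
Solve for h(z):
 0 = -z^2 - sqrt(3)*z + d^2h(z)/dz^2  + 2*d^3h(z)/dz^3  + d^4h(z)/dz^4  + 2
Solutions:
 h(z) = C1 + C4*exp(-z) + z^4/12 + z^3*(-4 + sqrt(3))/6 + z^2*(2 - sqrt(3)) + z*(C2 + C3*exp(-z))


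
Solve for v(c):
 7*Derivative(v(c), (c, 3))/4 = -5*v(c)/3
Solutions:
 v(c) = C3*exp(-20^(1/3)*21^(2/3)*c/21) + (C1*sin(20^(1/3)*3^(1/6)*7^(2/3)*c/14) + C2*cos(20^(1/3)*3^(1/6)*7^(2/3)*c/14))*exp(20^(1/3)*21^(2/3)*c/42)


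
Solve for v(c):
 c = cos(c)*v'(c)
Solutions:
 v(c) = C1 + Integral(c/cos(c), c)


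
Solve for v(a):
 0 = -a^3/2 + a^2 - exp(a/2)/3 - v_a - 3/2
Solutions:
 v(a) = C1 - a^4/8 + a^3/3 - 3*a/2 - 2*exp(a/2)/3


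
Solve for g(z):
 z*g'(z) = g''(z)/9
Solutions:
 g(z) = C1 + C2*erfi(3*sqrt(2)*z/2)


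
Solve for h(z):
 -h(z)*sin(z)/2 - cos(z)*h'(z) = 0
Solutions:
 h(z) = C1*sqrt(cos(z))


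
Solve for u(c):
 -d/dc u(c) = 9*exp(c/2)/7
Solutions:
 u(c) = C1 - 18*exp(c/2)/7


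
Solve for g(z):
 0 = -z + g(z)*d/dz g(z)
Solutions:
 g(z) = -sqrt(C1 + z^2)
 g(z) = sqrt(C1 + z^2)


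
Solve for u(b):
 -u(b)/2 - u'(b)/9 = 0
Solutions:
 u(b) = C1*exp(-9*b/2)


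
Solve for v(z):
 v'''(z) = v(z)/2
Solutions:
 v(z) = C3*exp(2^(2/3)*z/2) + (C1*sin(2^(2/3)*sqrt(3)*z/4) + C2*cos(2^(2/3)*sqrt(3)*z/4))*exp(-2^(2/3)*z/4)


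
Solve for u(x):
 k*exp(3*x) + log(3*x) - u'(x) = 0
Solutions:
 u(x) = C1 + k*exp(3*x)/3 + x*log(x) + x*(-1 + log(3))


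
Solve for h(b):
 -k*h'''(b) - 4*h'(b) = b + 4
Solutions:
 h(b) = C1 + C2*exp(-2*b*sqrt(-1/k)) + C3*exp(2*b*sqrt(-1/k)) - b^2/8 - b


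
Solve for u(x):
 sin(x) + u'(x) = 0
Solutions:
 u(x) = C1 + cos(x)


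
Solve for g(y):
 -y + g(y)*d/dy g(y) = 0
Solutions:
 g(y) = -sqrt(C1 + y^2)
 g(y) = sqrt(C1 + y^2)


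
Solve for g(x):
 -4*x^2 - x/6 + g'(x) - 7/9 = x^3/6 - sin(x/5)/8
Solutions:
 g(x) = C1 + x^4/24 + 4*x^3/3 + x^2/12 + 7*x/9 + 5*cos(x/5)/8


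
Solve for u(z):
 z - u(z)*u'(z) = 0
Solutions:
 u(z) = -sqrt(C1 + z^2)
 u(z) = sqrt(C1 + z^2)


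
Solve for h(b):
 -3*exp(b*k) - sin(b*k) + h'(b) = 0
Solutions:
 h(b) = C1 + 3*exp(b*k)/k - cos(b*k)/k


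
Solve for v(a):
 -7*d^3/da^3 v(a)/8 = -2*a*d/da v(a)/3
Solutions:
 v(a) = C1 + Integral(C2*airyai(2*2^(1/3)*21^(2/3)*a/21) + C3*airybi(2*2^(1/3)*21^(2/3)*a/21), a)


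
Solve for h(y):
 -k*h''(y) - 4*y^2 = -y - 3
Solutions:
 h(y) = C1 + C2*y - y^4/(3*k) + y^3/(6*k) + 3*y^2/(2*k)


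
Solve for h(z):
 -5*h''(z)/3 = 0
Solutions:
 h(z) = C1 + C2*z


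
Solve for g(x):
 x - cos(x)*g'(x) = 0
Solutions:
 g(x) = C1 + Integral(x/cos(x), x)


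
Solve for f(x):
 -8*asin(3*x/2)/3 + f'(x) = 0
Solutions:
 f(x) = C1 + 8*x*asin(3*x/2)/3 + 8*sqrt(4 - 9*x^2)/9


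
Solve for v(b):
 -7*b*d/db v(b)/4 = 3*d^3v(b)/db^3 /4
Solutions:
 v(b) = C1 + Integral(C2*airyai(-3^(2/3)*7^(1/3)*b/3) + C3*airybi(-3^(2/3)*7^(1/3)*b/3), b)


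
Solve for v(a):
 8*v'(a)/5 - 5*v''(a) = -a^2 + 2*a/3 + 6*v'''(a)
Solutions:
 v(a) = C1 + C2*exp(a*(-25 + sqrt(1585))/60) + C3*exp(-a*(25 + sqrt(1585))/60) - 5*a^3/24 - 335*a^2/192 - 11975*a/768


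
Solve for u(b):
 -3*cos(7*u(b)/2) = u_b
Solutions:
 u(b) = -2*asin((C1 + exp(21*b))/(C1 - exp(21*b)))/7 + 2*pi/7
 u(b) = 2*asin((C1 + exp(21*b))/(C1 - exp(21*b)))/7


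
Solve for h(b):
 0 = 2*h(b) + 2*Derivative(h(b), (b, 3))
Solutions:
 h(b) = C3*exp(-b) + (C1*sin(sqrt(3)*b/2) + C2*cos(sqrt(3)*b/2))*exp(b/2)


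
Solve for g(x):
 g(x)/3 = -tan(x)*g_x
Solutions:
 g(x) = C1/sin(x)^(1/3)


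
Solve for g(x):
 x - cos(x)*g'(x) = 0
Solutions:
 g(x) = C1 + Integral(x/cos(x), x)


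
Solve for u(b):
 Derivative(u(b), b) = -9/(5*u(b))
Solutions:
 u(b) = -sqrt(C1 - 90*b)/5
 u(b) = sqrt(C1 - 90*b)/5


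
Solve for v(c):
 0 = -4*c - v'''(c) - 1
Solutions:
 v(c) = C1 + C2*c + C3*c^2 - c^4/6 - c^3/6


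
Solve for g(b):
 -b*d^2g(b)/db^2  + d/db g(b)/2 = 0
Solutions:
 g(b) = C1 + C2*b^(3/2)


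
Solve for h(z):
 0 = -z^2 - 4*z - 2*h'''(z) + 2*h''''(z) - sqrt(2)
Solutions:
 h(z) = C1 + C2*z + C3*z^2 + C4*exp(z) - z^5/120 - z^4/8 + z^3*(-6 - sqrt(2))/12


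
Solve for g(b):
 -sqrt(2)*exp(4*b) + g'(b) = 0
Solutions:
 g(b) = C1 + sqrt(2)*exp(4*b)/4


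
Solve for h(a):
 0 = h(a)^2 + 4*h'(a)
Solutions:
 h(a) = 4/(C1 + a)


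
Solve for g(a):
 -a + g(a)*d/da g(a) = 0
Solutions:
 g(a) = -sqrt(C1 + a^2)
 g(a) = sqrt(C1 + a^2)


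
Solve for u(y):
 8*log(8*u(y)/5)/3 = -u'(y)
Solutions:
 3*Integral(1/(log(_y) - log(5) + 3*log(2)), (_y, u(y)))/8 = C1 - y


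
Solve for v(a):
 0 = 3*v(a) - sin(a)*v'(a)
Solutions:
 v(a) = C1*(cos(a) - 1)^(3/2)/(cos(a) + 1)^(3/2)


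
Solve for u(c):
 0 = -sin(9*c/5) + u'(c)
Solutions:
 u(c) = C1 - 5*cos(9*c/5)/9


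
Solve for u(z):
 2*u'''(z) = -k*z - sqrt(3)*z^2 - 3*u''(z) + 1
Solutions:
 u(z) = C1 + C2*z + C3*exp(-3*z/2) - sqrt(3)*z^4/36 + z^3*(-3*k + 4*sqrt(3))/54 + z^2*(6*k - 8*sqrt(3) + 9)/54


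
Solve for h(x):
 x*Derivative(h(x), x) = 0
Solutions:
 h(x) = C1


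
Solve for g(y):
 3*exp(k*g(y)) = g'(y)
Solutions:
 g(y) = Piecewise((log(-1/(C1*k + 3*k*y))/k, Ne(k, 0)), (nan, True))
 g(y) = Piecewise((C1 + 3*y, Eq(k, 0)), (nan, True))


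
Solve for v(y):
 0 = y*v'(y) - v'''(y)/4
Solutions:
 v(y) = C1 + Integral(C2*airyai(2^(2/3)*y) + C3*airybi(2^(2/3)*y), y)


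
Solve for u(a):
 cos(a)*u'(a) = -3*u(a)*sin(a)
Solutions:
 u(a) = C1*cos(a)^3


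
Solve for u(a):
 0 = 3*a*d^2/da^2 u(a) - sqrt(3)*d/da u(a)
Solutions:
 u(a) = C1 + C2*a^(sqrt(3)/3 + 1)


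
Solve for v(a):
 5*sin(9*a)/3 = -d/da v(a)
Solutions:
 v(a) = C1 + 5*cos(9*a)/27


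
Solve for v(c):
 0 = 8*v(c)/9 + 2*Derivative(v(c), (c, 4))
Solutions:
 v(c) = (C1*sin(sqrt(3)*c/3) + C2*cos(sqrt(3)*c/3))*exp(-sqrt(3)*c/3) + (C3*sin(sqrt(3)*c/3) + C4*cos(sqrt(3)*c/3))*exp(sqrt(3)*c/3)


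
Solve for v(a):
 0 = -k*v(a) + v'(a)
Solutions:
 v(a) = C1*exp(a*k)


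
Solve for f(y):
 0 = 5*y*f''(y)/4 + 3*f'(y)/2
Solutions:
 f(y) = C1 + C2/y^(1/5)


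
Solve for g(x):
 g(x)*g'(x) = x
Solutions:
 g(x) = -sqrt(C1 + x^2)
 g(x) = sqrt(C1 + x^2)


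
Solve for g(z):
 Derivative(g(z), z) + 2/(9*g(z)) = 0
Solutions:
 g(z) = -sqrt(C1 - 4*z)/3
 g(z) = sqrt(C1 - 4*z)/3


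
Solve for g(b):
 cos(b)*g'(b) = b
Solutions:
 g(b) = C1 + Integral(b/cos(b), b)


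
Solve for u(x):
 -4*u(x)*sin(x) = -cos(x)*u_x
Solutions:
 u(x) = C1/cos(x)^4


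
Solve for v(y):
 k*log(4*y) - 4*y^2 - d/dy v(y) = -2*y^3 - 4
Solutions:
 v(y) = C1 + k*y*log(y) - k*y + k*y*log(4) + y^4/2 - 4*y^3/3 + 4*y


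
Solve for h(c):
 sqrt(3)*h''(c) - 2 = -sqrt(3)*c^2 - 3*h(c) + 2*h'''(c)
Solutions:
 h(c) = C1*exp(c*(-3^(1/3)*(sqrt(3) + 54 + sqrt(-3 + (sqrt(3) + 54)^2))^(1/3) - 3^(2/3)/(sqrt(3) + 54 + sqrt(-3 + (sqrt(3) + 54)^2))^(1/3) + 2*sqrt(3))/12)*sin(3^(1/6)*c*(-3^(2/3)*(sqrt(3) + 54 + sqrt(-3 + (sqrt(3) + 54)^2))^(1/3) + 3/(sqrt(3) + 54 + sqrt(-3 + (sqrt(3) + 54)^2))^(1/3))/12) + C2*exp(c*(-3^(1/3)*(sqrt(3) + 54 + sqrt(-3 + (sqrt(3) + 54)^2))^(1/3) - 3^(2/3)/(sqrt(3) + 54 + sqrt(-3 + (sqrt(3) + 54)^2))^(1/3) + 2*sqrt(3))/12)*cos(3^(1/6)*c*(-3^(2/3)*(sqrt(3) + 54 + sqrt(-3 + (sqrt(3) + 54)^2))^(1/3) + 3/(sqrt(3) + 54 + sqrt(-3 + (sqrt(3) + 54)^2))^(1/3))/12) + C3*exp(c*(3^(2/3)/(sqrt(3) + 54 + sqrt(-3 + (sqrt(3) + 54)^2))^(1/3) + sqrt(3) + 3^(1/3)*(sqrt(3) + 54 + sqrt(-3 + (sqrt(3) + 54)^2))^(1/3))/6) - sqrt(3)*c^2/3 + 4/3


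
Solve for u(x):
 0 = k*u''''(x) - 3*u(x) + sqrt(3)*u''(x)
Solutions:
 u(x) = C1*exp(-sqrt(2)*3^(1/4)*x*sqrt((-sqrt(4*k + 1) - 1)/k)/2) + C2*exp(sqrt(2)*3^(1/4)*x*sqrt((-sqrt(4*k + 1) - 1)/k)/2) + C3*exp(-sqrt(2)*3^(1/4)*x*sqrt((sqrt(4*k + 1) - 1)/k)/2) + C4*exp(sqrt(2)*3^(1/4)*x*sqrt((sqrt(4*k + 1) - 1)/k)/2)


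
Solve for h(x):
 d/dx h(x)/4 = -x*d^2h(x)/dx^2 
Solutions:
 h(x) = C1 + C2*x^(3/4)


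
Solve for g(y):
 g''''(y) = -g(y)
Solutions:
 g(y) = (C1*sin(sqrt(2)*y/2) + C2*cos(sqrt(2)*y/2))*exp(-sqrt(2)*y/2) + (C3*sin(sqrt(2)*y/2) + C4*cos(sqrt(2)*y/2))*exp(sqrt(2)*y/2)


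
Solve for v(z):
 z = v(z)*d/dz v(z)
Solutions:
 v(z) = -sqrt(C1 + z^2)
 v(z) = sqrt(C1 + z^2)


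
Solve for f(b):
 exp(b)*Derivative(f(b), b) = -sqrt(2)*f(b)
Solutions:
 f(b) = C1*exp(sqrt(2)*exp(-b))


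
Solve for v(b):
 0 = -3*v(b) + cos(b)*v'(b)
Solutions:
 v(b) = C1*(sin(b) + 1)^(3/2)/(sin(b) - 1)^(3/2)


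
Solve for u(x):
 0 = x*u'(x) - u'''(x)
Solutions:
 u(x) = C1 + Integral(C2*airyai(x) + C3*airybi(x), x)


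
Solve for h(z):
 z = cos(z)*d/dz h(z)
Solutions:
 h(z) = C1 + Integral(z/cos(z), z)


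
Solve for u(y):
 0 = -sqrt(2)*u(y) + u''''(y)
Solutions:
 u(y) = C1*exp(-2^(1/8)*y) + C2*exp(2^(1/8)*y) + C3*sin(2^(1/8)*y) + C4*cos(2^(1/8)*y)


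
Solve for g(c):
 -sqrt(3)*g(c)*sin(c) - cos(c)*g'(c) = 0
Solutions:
 g(c) = C1*cos(c)^(sqrt(3))


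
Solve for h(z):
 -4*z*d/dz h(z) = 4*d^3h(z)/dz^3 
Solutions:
 h(z) = C1 + Integral(C2*airyai(-z) + C3*airybi(-z), z)


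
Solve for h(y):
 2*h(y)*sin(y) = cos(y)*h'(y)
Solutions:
 h(y) = C1/cos(y)^2


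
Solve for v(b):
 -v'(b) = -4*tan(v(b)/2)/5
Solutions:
 v(b) = -2*asin(C1*exp(2*b/5)) + 2*pi
 v(b) = 2*asin(C1*exp(2*b/5))


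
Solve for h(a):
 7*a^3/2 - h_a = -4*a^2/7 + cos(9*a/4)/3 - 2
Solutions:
 h(a) = C1 + 7*a^4/8 + 4*a^3/21 + 2*a - 4*sin(9*a/4)/27


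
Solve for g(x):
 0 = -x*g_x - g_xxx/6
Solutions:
 g(x) = C1 + Integral(C2*airyai(-6^(1/3)*x) + C3*airybi(-6^(1/3)*x), x)


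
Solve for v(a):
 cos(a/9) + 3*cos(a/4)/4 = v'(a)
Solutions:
 v(a) = C1 + 9*sin(a/9) + 3*sin(a/4)


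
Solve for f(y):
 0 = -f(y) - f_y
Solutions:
 f(y) = C1*exp(-y)


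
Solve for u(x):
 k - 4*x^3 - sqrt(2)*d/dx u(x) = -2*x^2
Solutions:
 u(x) = C1 + sqrt(2)*k*x/2 - sqrt(2)*x^4/2 + sqrt(2)*x^3/3


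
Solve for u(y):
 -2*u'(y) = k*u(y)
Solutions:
 u(y) = C1*exp(-k*y/2)


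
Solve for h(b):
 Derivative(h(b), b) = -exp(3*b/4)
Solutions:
 h(b) = C1 - 4*exp(3*b/4)/3


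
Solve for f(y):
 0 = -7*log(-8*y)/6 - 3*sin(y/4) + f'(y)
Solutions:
 f(y) = C1 + 7*y*log(-y)/6 - 7*y/6 + 7*y*log(2)/2 - 12*cos(y/4)


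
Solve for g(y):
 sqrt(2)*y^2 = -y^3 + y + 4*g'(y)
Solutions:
 g(y) = C1 + y^4/16 + sqrt(2)*y^3/12 - y^2/8


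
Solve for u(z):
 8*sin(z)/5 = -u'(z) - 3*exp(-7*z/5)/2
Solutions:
 u(z) = C1 + 8*cos(z)/5 + 15*exp(-7*z/5)/14


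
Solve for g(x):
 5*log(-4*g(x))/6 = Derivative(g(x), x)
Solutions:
 -6*Integral(1/(log(-_y) + 2*log(2)), (_y, g(x)))/5 = C1 - x


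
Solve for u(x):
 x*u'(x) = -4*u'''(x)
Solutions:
 u(x) = C1 + Integral(C2*airyai(-2^(1/3)*x/2) + C3*airybi(-2^(1/3)*x/2), x)


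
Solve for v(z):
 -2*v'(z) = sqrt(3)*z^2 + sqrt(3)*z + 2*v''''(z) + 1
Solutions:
 v(z) = C1 + C4*exp(-z) - sqrt(3)*z^3/6 - sqrt(3)*z^2/4 - z/2 + (C2*sin(sqrt(3)*z/2) + C3*cos(sqrt(3)*z/2))*exp(z/2)


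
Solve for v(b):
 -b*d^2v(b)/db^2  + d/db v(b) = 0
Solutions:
 v(b) = C1 + C2*b^2


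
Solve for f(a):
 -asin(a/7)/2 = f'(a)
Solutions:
 f(a) = C1 - a*asin(a/7)/2 - sqrt(49 - a^2)/2


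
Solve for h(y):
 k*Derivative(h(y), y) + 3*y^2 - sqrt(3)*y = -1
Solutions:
 h(y) = C1 - y^3/k + sqrt(3)*y^2/(2*k) - y/k


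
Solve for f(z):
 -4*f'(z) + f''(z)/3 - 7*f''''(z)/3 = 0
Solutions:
 f(z) = C1 + C2*exp(21^(1/3)*z*(21^(1/3)/(sqrt(142863) + 378)^(1/3) + (sqrt(142863) + 378)^(1/3))/42)*sin(3^(1/6)*7^(1/3)*z*(-3^(2/3)*(sqrt(142863) + 378)^(1/3) + 3*7^(1/3)/(sqrt(142863) + 378)^(1/3))/42) + C3*exp(21^(1/3)*z*(21^(1/3)/(sqrt(142863) + 378)^(1/3) + (sqrt(142863) + 378)^(1/3))/42)*cos(3^(1/6)*7^(1/3)*z*(-3^(2/3)*(sqrt(142863) + 378)^(1/3) + 3*7^(1/3)/(sqrt(142863) + 378)^(1/3))/42) + C4*exp(-21^(1/3)*z*(21^(1/3)/(sqrt(142863) + 378)^(1/3) + (sqrt(142863) + 378)^(1/3))/21)


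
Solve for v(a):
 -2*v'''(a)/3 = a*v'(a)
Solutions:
 v(a) = C1 + Integral(C2*airyai(-2^(2/3)*3^(1/3)*a/2) + C3*airybi(-2^(2/3)*3^(1/3)*a/2), a)


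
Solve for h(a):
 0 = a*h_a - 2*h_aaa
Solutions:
 h(a) = C1 + Integral(C2*airyai(2^(2/3)*a/2) + C3*airybi(2^(2/3)*a/2), a)


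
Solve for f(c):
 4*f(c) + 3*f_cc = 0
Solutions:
 f(c) = C1*sin(2*sqrt(3)*c/3) + C2*cos(2*sqrt(3)*c/3)


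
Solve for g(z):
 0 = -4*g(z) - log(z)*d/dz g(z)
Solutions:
 g(z) = C1*exp(-4*li(z))


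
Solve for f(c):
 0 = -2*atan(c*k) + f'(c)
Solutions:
 f(c) = C1 + 2*Piecewise((c*atan(c*k) - log(c^2*k^2 + 1)/(2*k), Ne(k, 0)), (0, True))


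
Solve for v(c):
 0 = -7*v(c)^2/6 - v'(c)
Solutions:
 v(c) = 6/(C1 + 7*c)


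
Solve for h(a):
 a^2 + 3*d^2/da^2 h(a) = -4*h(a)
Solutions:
 h(a) = C1*sin(2*sqrt(3)*a/3) + C2*cos(2*sqrt(3)*a/3) - a^2/4 + 3/8


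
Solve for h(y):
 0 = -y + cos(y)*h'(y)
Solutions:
 h(y) = C1 + Integral(y/cos(y), y)


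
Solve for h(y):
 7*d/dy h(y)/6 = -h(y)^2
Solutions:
 h(y) = 7/(C1 + 6*y)


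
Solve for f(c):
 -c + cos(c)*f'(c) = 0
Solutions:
 f(c) = C1 + Integral(c/cos(c), c)


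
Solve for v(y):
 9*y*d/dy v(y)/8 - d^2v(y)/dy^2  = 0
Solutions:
 v(y) = C1 + C2*erfi(3*y/4)


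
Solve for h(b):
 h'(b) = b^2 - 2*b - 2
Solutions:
 h(b) = C1 + b^3/3 - b^2 - 2*b


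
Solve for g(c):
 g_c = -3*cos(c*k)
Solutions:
 g(c) = C1 - 3*sin(c*k)/k


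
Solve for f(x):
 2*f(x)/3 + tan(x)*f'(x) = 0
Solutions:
 f(x) = C1/sin(x)^(2/3)


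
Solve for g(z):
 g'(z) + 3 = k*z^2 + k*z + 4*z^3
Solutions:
 g(z) = C1 + k*z^3/3 + k*z^2/2 + z^4 - 3*z


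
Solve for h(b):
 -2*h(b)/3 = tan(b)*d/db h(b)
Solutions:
 h(b) = C1/sin(b)^(2/3)


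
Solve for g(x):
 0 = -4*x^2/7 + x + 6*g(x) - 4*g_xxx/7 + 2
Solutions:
 g(x) = C3*exp(2^(2/3)*21^(1/3)*x/2) + 2*x^2/21 - x/6 + (C1*sin(2^(2/3)*3^(5/6)*7^(1/3)*x/4) + C2*cos(2^(2/3)*3^(5/6)*7^(1/3)*x/4))*exp(-2^(2/3)*21^(1/3)*x/4) - 1/3


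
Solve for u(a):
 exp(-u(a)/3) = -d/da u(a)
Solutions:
 u(a) = 3*log(C1 - a/3)


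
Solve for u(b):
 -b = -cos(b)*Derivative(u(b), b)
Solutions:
 u(b) = C1 + Integral(b/cos(b), b)


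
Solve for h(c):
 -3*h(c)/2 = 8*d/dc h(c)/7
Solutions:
 h(c) = C1*exp(-21*c/16)


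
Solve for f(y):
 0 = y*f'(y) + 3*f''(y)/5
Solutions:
 f(y) = C1 + C2*erf(sqrt(30)*y/6)


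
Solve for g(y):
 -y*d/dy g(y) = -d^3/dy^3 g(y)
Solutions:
 g(y) = C1 + Integral(C2*airyai(y) + C3*airybi(y), y)


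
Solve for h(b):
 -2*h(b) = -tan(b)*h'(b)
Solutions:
 h(b) = C1*sin(b)^2


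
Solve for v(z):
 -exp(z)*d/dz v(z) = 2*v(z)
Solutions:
 v(z) = C1*exp(2*exp(-z))


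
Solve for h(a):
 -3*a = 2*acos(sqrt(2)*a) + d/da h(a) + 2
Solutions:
 h(a) = C1 - 3*a^2/2 - 2*a*acos(sqrt(2)*a) - 2*a + sqrt(2)*sqrt(1 - 2*a^2)


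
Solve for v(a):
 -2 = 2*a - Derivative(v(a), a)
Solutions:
 v(a) = C1 + a^2 + 2*a


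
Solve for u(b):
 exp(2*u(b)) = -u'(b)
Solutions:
 u(b) = log(-sqrt(-1/(C1 - b))) - log(2)/2
 u(b) = log(-1/(C1 - b))/2 - log(2)/2


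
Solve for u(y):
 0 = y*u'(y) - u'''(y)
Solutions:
 u(y) = C1 + Integral(C2*airyai(y) + C3*airybi(y), y)


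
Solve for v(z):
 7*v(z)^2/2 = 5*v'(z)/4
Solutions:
 v(z) = -5/(C1 + 14*z)


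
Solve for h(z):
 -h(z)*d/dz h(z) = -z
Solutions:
 h(z) = -sqrt(C1 + z^2)
 h(z) = sqrt(C1 + z^2)


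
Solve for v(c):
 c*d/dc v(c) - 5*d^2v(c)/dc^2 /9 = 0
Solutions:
 v(c) = C1 + C2*erfi(3*sqrt(10)*c/10)


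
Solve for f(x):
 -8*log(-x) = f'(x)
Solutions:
 f(x) = C1 - 8*x*log(-x) + 8*x


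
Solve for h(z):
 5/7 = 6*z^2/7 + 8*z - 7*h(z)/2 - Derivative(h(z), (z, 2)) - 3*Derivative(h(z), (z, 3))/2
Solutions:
 h(z) = C1*exp(z*(-8 + 8*2^(1/3)/(9*sqrt(36393) + 1717)^(1/3) + 2^(2/3)*(9*sqrt(36393) + 1717)^(1/3))/36)*sin(2^(1/3)*sqrt(3)*z*(-2^(1/3)*(9*sqrt(36393) + 1717)^(1/3) + 8/(9*sqrt(36393) + 1717)^(1/3))/36) + C2*exp(z*(-8 + 8*2^(1/3)/(9*sqrt(36393) + 1717)^(1/3) + 2^(2/3)*(9*sqrt(36393) + 1717)^(1/3))/36)*cos(2^(1/3)*sqrt(3)*z*(-2^(1/3)*(9*sqrt(36393) + 1717)^(1/3) + 8/(9*sqrt(36393) + 1717)^(1/3))/36) + C3*exp(-z*(8*2^(1/3)/(9*sqrt(36393) + 1717)^(1/3) + 4 + 2^(2/3)*(9*sqrt(36393) + 1717)^(1/3))/18) + 12*z^2/49 + 16*z/7 - 118/343


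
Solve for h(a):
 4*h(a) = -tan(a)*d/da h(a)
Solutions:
 h(a) = C1/sin(a)^4


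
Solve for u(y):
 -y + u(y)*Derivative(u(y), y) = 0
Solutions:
 u(y) = -sqrt(C1 + y^2)
 u(y) = sqrt(C1 + y^2)


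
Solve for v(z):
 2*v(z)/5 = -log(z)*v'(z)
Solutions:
 v(z) = C1*exp(-2*li(z)/5)


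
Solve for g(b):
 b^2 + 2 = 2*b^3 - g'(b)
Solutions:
 g(b) = C1 + b^4/2 - b^3/3 - 2*b


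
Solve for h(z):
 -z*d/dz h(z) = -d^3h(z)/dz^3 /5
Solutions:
 h(z) = C1 + Integral(C2*airyai(5^(1/3)*z) + C3*airybi(5^(1/3)*z), z)


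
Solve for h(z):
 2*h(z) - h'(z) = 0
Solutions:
 h(z) = C1*exp(2*z)


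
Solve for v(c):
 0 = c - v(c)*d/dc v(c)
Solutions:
 v(c) = -sqrt(C1 + c^2)
 v(c) = sqrt(C1 + c^2)


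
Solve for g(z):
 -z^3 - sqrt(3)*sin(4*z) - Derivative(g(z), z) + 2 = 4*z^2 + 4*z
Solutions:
 g(z) = C1 - z^4/4 - 4*z^3/3 - 2*z^2 + 2*z + sqrt(3)*cos(4*z)/4


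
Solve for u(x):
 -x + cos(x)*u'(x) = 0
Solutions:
 u(x) = C1 + Integral(x/cos(x), x)


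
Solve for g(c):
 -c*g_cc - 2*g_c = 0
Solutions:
 g(c) = C1 + C2/c


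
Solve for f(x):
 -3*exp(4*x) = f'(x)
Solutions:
 f(x) = C1 - 3*exp(4*x)/4


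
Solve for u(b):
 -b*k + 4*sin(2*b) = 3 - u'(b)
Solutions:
 u(b) = C1 + b^2*k/2 + 3*b + 2*cos(2*b)


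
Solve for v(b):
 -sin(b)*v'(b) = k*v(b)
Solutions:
 v(b) = C1*exp(k*(-log(cos(b) - 1) + log(cos(b) + 1))/2)


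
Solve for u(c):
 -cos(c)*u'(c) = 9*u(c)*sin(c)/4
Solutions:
 u(c) = C1*cos(c)^(9/4)


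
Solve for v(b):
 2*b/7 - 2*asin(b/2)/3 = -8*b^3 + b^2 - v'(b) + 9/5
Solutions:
 v(b) = C1 - 2*b^4 + b^3/3 - b^2/7 + 2*b*asin(b/2)/3 + 9*b/5 + 2*sqrt(4 - b^2)/3


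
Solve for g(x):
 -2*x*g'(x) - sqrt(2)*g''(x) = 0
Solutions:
 g(x) = C1 + C2*erf(2^(3/4)*x/2)


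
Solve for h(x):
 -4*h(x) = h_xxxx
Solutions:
 h(x) = (C1*sin(x) + C2*cos(x))*exp(-x) + (C3*sin(x) + C4*cos(x))*exp(x)


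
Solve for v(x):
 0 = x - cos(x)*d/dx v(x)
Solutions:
 v(x) = C1 + Integral(x/cos(x), x)


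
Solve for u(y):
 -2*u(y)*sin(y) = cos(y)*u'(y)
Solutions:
 u(y) = C1*cos(y)^2


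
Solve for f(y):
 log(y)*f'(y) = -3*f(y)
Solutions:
 f(y) = C1*exp(-3*li(y))


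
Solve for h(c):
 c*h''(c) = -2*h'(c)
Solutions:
 h(c) = C1 + C2/c


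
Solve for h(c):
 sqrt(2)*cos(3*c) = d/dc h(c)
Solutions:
 h(c) = C1 + sqrt(2)*sin(3*c)/3


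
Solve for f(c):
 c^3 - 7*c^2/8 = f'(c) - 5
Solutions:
 f(c) = C1 + c^4/4 - 7*c^3/24 + 5*c


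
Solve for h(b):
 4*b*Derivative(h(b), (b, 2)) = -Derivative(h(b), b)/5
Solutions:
 h(b) = C1 + C2*b^(19/20)


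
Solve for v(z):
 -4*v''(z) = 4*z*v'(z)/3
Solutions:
 v(z) = C1 + C2*erf(sqrt(6)*z/6)


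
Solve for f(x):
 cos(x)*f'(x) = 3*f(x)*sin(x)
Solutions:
 f(x) = C1/cos(x)^3


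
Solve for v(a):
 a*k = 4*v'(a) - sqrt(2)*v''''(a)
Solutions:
 v(a) = C1 + C4*exp(sqrt(2)*a) + a^2*k/8 + (C2*sin(sqrt(6)*a/2) + C3*cos(sqrt(6)*a/2))*exp(-sqrt(2)*a/2)


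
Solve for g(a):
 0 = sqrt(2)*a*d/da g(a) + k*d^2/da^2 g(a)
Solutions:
 g(a) = C1 + C2*sqrt(k)*erf(2^(3/4)*a*sqrt(1/k)/2)


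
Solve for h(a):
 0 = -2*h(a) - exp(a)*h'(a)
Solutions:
 h(a) = C1*exp(2*exp(-a))


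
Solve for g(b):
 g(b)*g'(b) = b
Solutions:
 g(b) = -sqrt(C1 + b^2)
 g(b) = sqrt(C1 + b^2)


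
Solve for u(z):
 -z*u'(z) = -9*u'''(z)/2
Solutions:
 u(z) = C1 + Integral(C2*airyai(6^(1/3)*z/3) + C3*airybi(6^(1/3)*z/3), z)


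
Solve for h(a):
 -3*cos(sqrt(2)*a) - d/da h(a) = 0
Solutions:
 h(a) = C1 - 3*sqrt(2)*sin(sqrt(2)*a)/2


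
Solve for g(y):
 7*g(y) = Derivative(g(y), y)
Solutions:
 g(y) = C1*exp(7*y)


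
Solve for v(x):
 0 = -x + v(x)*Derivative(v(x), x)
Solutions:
 v(x) = -sqrt(C1 + x^2)
 v(x) = sqrt(C1 + x^2)


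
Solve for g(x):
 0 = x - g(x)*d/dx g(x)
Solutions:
 g(x) = -sqrt(C1 + x^2)
 g(x) = sqrt(C1 + x^2)


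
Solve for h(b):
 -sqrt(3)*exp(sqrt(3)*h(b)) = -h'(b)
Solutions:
 h(b) = sqrt(3)*(2*log(-1/(C1 + sqrt(3)*b)) - log(3))/6


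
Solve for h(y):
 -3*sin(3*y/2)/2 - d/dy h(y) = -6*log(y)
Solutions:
 h(y) = C1 + 6*y*log(y) - 6*y + cos(3*y/2)


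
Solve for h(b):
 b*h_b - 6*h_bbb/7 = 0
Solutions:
 h(b) = C1 + Integral(C2*airyai(6^(2/3)*7^(1/3)*b/6) + C3*airybi(6^(2/3)*7^(1/3)*b/6), b)


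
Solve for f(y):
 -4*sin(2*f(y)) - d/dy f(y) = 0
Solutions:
 f(y) = pi - acos((-C1 - exp(16*y))/(C1 - exp(16*y)))/2
 f(y) = acos((-C1 - exp(16*y))/(C1 - exp(16*y)))/2


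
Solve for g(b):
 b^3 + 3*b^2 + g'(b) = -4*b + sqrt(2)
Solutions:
 g(b) = C1 - b^4/4 - b^3 - 2*b^2 + sqrt(2)*b


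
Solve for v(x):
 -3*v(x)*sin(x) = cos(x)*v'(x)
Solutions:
 v(x) = C1*cos(x)^3


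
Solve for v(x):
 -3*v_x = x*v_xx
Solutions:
 v(x) = C1 + C2/x^2


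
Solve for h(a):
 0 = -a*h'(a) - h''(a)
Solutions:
 h(a) = C1 + C2*erf(sqrt(2)*a/2)


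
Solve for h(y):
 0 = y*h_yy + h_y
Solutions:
 h(y) = C1 + C2*log(y)


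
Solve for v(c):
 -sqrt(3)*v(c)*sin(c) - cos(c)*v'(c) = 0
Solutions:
 v(c) = C1*cos(c)^(sqrt(3))


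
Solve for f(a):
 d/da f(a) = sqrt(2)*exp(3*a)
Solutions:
 f(a) = C1 + sqrt(2)*exp(3*a)/3


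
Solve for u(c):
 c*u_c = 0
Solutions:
 u(c) = C1


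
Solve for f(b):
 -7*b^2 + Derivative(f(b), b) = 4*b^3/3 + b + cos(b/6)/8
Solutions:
 f(b) = C1 + b^4/3 + 7*b^3/3 + b^2/2 + 3*sin(b/6)/4


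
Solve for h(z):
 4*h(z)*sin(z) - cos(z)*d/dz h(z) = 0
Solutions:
 h(z) = C1/cos(z)^4


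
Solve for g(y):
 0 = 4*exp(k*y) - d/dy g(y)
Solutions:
 g(y) = C1 + 4*exp(k*y)/k


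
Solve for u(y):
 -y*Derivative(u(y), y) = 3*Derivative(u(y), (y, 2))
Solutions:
 u(y) = C1 + C2*erf(sqrt(6)*y/6)


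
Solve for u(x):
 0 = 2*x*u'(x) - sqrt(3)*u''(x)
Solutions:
 u(x) = C1 + C2*erfi(3^(3/4)*x/3)


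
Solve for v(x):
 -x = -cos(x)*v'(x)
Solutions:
 v(x) = C1 + Integral(x/cos(x), x)


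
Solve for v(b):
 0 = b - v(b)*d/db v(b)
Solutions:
 v(b) = -sqrt(C1 + b^2)
 v(b) = sqrt(C1 + b^2)


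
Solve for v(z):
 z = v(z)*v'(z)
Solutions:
 v(z) = -sqrt(C1 + z^2)
 v(z) = sqrt(C1 + z^2)


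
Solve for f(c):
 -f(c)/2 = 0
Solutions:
 f(c) = 0


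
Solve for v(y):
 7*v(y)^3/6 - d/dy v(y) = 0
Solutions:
 v(y) = -sqrt(3)*sqrt(-1/(C1 + 7*y))
 v(y) = sqrt(3)*sqrt(-1/(C1 + 7*y))


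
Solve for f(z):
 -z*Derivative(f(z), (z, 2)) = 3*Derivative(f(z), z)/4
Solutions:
 f(z) = C1 + C2*z^(1/4)


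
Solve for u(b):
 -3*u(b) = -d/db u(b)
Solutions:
 u(b) = C1*exp(3*b)


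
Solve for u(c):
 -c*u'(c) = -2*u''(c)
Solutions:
 u(c) = C1 + C2*erfi(c/2)


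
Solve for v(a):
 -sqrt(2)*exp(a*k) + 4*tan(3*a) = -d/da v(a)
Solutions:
 v(a) = C1 + sqrt(2)*Piecewise((exp(a*k)/k, Ne(k, 0)), (a, True)) + 4*log(cos(3*a))/3


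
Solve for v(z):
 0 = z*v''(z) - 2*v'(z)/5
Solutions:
 v(z) = C1 + C2*z^(7/5)


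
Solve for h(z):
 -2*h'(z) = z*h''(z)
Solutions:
 h(z) = C1 + C2/z


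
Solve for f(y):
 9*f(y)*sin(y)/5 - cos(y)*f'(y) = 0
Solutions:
 f(y) = C1/cos(y)^(9/5)


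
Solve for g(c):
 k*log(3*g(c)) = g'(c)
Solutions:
 Integral(1/(log(_y) + log(3)), (_y, g(c))) = C1 + c*k


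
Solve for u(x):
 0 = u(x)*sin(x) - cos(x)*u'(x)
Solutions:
 u(x) = C1/cos(x)


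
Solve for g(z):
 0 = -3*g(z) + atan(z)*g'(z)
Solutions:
 g(z) = C1*exp(3*Integral(1/atan(z), z))


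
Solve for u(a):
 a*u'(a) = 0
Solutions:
 u(a) = C1


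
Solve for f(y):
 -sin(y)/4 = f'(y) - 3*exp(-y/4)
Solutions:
 f(y) = C1 + cos(y)/4 - 12*exp(-y/4)


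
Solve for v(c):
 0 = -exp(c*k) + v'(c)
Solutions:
 v(c) = C1 + exp(c*k)/k


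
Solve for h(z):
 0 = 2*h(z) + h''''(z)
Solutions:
 h(z) = (C1*sin(2^(3/4)*z/2) + C2*cos(2^(3/4)*z/2))*exp(-2^(3/4)*z/2) + (C3*sin(2^(3/4)*z/2) + C4*cos(2^(3/4)*z/2))*exp(2^(3/4)*z/2)


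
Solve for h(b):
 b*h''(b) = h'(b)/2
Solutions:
 h(b) = C1 + C2*b^(3/2)


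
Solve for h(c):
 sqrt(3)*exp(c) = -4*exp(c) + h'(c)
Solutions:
 h(c) = C1 + sqrt(3)*exp(c) + 4*exp(c)


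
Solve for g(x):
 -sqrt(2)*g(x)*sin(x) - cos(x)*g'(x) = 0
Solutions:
 g(x) = C1*cos(x)^(sqrt(2))


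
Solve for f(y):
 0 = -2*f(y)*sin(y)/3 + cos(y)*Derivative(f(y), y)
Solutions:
 f(y) = C1/cos(y)^(2/3)


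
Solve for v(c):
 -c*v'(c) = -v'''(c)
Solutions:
 v(c) = C1 + Integral(C2*airyai(c) + C3*airybi(c), c)


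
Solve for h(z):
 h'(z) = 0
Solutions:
 h(z) = C1


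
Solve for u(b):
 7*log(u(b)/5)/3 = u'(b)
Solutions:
 3*Integral(1/(-log(_y) + log(5)), (_y, u(b)))/7 = C1 - b


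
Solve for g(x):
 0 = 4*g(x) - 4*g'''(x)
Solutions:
 g(x) = C3*exp(x) + (C1*sin(sqrt(3)*x/2) + C2*cos(sqrt(3)*x/2))*exp(-x/2)


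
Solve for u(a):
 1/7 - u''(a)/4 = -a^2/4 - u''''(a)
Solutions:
 u(a) = C1 + C2*a + C3*exp(-a/2) + C4*exp(a/2) + a^4/12 + 30*a^2/7


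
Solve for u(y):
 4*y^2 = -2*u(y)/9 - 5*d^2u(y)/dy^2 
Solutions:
 u(y) = C1*sin(sqrt(10)*y/15) + C2*cos(sqrt(10)*y/15) - 18*y^2 + 810


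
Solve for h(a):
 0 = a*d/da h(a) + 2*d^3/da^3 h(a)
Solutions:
 h(a) = C1 + Integral(C2*airyai(-2^(2/3)*a/2) + C3*airybi(-2^(2/3)*a/2), a)


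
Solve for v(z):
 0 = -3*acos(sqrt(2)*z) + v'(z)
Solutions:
 v(z) = C1 + 3*z*acos(sqrt(2)*z) - 3*sqrt(2)*sqrt(1 - 2*z^2)/2


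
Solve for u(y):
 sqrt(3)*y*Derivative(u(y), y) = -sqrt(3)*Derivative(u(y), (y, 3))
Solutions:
 u(y) = C1 + Integral(C2*airyai(-y) + C3*airybi(-y), y)


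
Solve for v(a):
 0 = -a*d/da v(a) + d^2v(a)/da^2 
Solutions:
 v(a) = C1 + C2*erfi(sqrt(2)*a/2)


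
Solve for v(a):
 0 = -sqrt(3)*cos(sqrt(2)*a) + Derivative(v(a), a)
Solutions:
 v(a) = C1 + sqrt(6)*sin(sqrt(2)*a)/2


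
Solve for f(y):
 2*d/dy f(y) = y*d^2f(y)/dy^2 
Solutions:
 f(y) = C1 + C2*y^3


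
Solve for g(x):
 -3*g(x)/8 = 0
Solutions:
 g(x) = 0


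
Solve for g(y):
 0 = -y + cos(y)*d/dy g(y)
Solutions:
 g(y) = C1 + Integral(y/cos(y), y)


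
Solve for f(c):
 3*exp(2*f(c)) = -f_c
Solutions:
 f(c) = log(-sqrt(-1/(C1 - 3*c))) - log(2)/2
 f(c) = log(-1/(C1 - 3*c))/2 - log(2)/2


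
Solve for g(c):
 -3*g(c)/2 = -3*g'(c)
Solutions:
 g(c) = C1*exp(c/2)


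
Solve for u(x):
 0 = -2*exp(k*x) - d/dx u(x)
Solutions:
 u(x) = C1 - 2*exp(k*x)/k


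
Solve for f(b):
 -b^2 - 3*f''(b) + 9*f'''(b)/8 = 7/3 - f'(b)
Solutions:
 f(b) = C1 + C2*exp(2*b*(2 - sqrt(2))/3) + C3*exp(2*b*(sqrt(2) + 2)/3) + b^3/3 + 3*b^2 + 217*b/12


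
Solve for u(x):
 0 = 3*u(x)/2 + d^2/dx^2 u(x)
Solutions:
 u(x) = C1*sin(sqrt(6)*x/2) + C2*cos(sqrt(6)*x/2)


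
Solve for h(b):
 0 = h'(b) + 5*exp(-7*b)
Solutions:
 h(b) = C1 + 5*exp(-7*b)/7


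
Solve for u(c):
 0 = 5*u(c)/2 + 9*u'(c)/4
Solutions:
 u(c) = C1*exp(-10*c/9)


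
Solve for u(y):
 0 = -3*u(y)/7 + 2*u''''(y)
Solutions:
 u(y) = C1*exp(-14^(3/4)*3^(1/4)*y/14) + C2*exp(14^(3/4)*3^(1/4)*y/14) + C3*sin(14^(3/4)*3^(1/4)*y/14) + C4*cos(14^(3/4)*3^(1/4)*y/14)


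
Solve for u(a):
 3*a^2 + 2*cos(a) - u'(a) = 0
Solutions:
 u(a) = C1 + a^3 + 2*sin(a)


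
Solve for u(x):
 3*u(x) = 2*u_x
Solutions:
 u(x) = C1*exp(3*x/2)


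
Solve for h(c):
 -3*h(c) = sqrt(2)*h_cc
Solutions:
 h(c) = C1*sin(2^(3/4)*sqrt(3)*c/2) + C2*cos(2^(3/4)*sqrt(3)*c/2)


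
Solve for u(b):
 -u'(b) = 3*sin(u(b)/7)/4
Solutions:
 3*b/4 + 7*log(cos(u(b)/7) - 1)/2 - 7*log(cos(u(b)/7) + 1)/2 = C1


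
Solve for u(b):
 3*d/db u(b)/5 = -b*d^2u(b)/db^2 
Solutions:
 u(b) = C1 + C2*b^(2/5)


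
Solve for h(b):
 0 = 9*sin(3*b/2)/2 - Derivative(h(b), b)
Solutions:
 h(b) = C1 - 3*cos(3*b/2)


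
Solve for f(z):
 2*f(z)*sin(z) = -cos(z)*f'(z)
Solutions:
 f(z) = C1*cos(z)^2


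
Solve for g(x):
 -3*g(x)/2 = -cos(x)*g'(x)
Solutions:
 g(x) = C1*(sin(x) + 1)^(3/4)/(sin(x) - 1)^(3/4)


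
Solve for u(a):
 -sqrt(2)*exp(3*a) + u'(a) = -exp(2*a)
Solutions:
 u(a) = C1 + sqrt(2)*exp(3*a)/3 - exp(2*a)/2


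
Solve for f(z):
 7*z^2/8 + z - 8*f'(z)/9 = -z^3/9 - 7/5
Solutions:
 f(z) = C1 + z^4/32 + 21*z^3/64 + 9*z^2/16 + 63*z/40


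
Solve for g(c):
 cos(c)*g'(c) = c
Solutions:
 g(c) = C1 + Integral(c/cos(c), c)


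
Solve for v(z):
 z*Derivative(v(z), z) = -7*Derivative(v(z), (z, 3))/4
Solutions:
 v(z) = C1 + Integral(C2*airyai(-14^(2/3)*z/7) + C3*airybi(-14^(2/3)*z/7), z)


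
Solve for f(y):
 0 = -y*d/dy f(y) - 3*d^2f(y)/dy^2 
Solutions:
 f(y) = C1 + C2*erf(sqrt(6)*y/6)


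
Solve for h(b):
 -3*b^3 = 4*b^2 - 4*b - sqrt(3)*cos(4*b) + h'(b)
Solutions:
 h(b) = C1 - 3*b^4/4 - 4*b^3/3 + 2*b^2 + sqrt(3)*sin(4*b)/4


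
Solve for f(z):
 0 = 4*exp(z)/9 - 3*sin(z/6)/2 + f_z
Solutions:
 f(z) = C1 - 4*exp(z)/9 - 9*cos(z/6)


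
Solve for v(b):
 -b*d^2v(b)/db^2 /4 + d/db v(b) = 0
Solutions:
 v(b) = C1 + C2*b^5


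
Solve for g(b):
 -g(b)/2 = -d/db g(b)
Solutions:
 g(b) = C1*exp(b/2)


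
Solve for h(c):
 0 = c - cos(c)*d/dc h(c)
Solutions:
 h(c) = C1 + Integral(c/cos(c), c)


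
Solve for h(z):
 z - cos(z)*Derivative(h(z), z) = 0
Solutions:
 h(z) = C1 + Integral(z/cos(z), z)


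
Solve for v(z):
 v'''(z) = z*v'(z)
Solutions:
 v(z) = C1 + Integral(C2*airyai(z) + C3*airybi(z), z)


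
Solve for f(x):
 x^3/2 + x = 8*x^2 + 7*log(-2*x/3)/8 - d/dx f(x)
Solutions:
 f(x) = C1 - x^4/8 + 8*x^3/3 - x^2/2 + 7*x*log(-x)/8 + 7*x*(-log(3) - 1 + log(2))/8


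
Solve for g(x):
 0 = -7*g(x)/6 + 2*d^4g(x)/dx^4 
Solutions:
 g(x) = C1*exp(-sqrt(2)*3^(3/4)*7^(1/4)*x/6) + C2*exp(sqrt(2)*3^(3/4)*7^(1/4)*x/6) + C3*sin(sqrt(2)*3^(3/4)*7^(1/4)*x/6) + C4*cos(sqrt(2)*3^(3/4)*7^(1/4)*x/6)


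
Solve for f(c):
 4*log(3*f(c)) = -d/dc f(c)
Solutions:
 Integral(1/(log(_y) + log(3)), (_y, f(c)))/4 = C1 - c


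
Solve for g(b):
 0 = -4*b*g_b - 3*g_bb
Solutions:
 g(b) = C1 + C2*erf(sqrt(6)*b/3)


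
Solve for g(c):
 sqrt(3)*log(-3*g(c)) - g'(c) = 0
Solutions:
 -sqrt(3)*Integral(1/(log(-_y) + log(3)), (_y, g(c)))/3 = C1 - c


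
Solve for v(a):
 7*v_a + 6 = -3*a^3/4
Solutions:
 v(a) = C1 - 3*a^4/112 - 6*a/7


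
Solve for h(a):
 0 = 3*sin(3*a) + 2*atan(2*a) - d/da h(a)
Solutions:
 h(a) = C1 + 2*a*atan(2*a) - log(4*a^2 + 1)/2 - cos(3*a)


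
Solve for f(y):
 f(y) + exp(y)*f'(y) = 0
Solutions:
 f(y) = C1*exp(exp(-y))


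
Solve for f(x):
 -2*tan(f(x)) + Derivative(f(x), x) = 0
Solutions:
 f(x) = pi - asin(C1*exp(2*x))
 f(x) = asin(C1*exp(2*x))


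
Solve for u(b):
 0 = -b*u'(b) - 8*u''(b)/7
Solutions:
 u(b) = C1 + C2*erf(sqrt(7)*b/4)


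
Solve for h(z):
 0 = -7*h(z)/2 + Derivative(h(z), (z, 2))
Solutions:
 h(z) = C1*exp(-sqrt(14)*z/2) + C2*exp(sqrt(14)*z/2)


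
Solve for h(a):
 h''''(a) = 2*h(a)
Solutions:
 h(a) = C1*exp(-2^(1/4)*a) + C2*exp(2^(1/4)*a) + C3*sin(2^(1/4)*a) + C4*cos(2^(1/4)*a)


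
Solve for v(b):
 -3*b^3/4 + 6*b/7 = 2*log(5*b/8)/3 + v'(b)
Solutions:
 v(b) = C1 - 3*b^4/16 + 3*b^2/7 - 2*b*log(b)/3 - 2*b*log(5)/3 + 2*b/3 + 2*b*log(2)


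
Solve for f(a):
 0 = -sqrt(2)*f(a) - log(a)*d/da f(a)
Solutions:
 f(a) = C1*exp(-sqrt(2)*li(a))


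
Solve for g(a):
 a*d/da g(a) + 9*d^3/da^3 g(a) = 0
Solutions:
 g(a) = C1 + Integral(C2*airyai(-3^(1/3)*a/3) + C3*airybi(-3^(1/3)*a/3), a)


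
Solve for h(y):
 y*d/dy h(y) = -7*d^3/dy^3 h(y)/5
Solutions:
 h(y) = C1 + Integral(C2*airyai(-5^(1/3)*7^(2/3)*y/7) + C3*airybi(-5^(1/3)*7^(2/3)*y/7), y)


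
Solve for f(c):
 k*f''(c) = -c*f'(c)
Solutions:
 f(c) = C1 + C2*sqrt(k)*erf(sqrt(2)*c*sqrt(1/k)/2)


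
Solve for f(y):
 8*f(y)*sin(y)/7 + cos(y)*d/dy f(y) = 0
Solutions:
 f(y) = C1*cos(y)^(8/7)


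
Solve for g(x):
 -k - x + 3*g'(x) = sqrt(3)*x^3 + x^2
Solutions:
 g(x) = C1 + k*x/3 + sqrt(3)*x^4/12 + x^3/9 + x^2/6


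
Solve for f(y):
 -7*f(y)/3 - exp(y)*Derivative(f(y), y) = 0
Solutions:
 f(y) = C1*exp(7*exp(-y)/3)


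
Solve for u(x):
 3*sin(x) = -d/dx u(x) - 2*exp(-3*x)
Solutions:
 u(x) = C1 + 3*cos(x) + 2*exp(-3*x)/3


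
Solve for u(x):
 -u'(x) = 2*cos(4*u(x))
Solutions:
 u(x) = -asin((C1 + exp(16*x))/(C1 - exp(16*x)))/4 + pi/4
 u(x) = asin((C1 + exp(16*x))/(C1 - exp(16*x)))/4


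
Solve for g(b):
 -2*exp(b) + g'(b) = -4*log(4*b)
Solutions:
 g(b) = C1 - 4*b*log(b) + 4*b*(1 - 2*log(2)) + 2*exp(b)


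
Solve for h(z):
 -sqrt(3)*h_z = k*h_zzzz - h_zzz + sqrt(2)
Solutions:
 h(z) = C1 + C2*exp(z*(-(sqrt(((27*sqrt(3) - 2/k^2)^2 - 4/k^4)/k^2)/2 + 27*sqrt(3)/(2*k) - 1/k^3)^(1/3) + 1/k - 1/(k^2*(sqrt(((27*sqrt(3) - 2/k^2)^2 - 4/k^4)/k^2)/2 + 27*sqrt(3)/(2*k) - 1/k^3)^(1/3)))/3) + C3*exp(z*((sqrt(((27*sqrt(3) - 2/k^2)^2 - 4/k^4)/k^2)/2 + 27*sqrt(3)/(2*k) - 1/k^3)^(1/3) - sqrt(3)*I*(sqrt(((27*sqrt(3) - 2/k^2)^2 - 4/k^4)/k^2)/2 + 27*sqrt(3)/(2*k) - 1/k^3)^(1/3) + 2/k - 4/(k^2*(-1 + sqrt(3)*I)*(sqrt(((27*sqrt(3) - 2/k^2)^2 - 4/k^4)/k^2)/2 + 27*sqrt(3)/(2*k) - 1/k^3)^(1/3)))/6) + C4*exp(z*((sqrt(((27*sqrt(3) - 2/k^2)^2 - 4/k^4)/k^2)/2 + 27*sqrt(3)/(2*k) - 1/k^3)^(1/3) + sqrt(3)*I*(sqrt(((27*sqrt(3) - 2/k^2)^2 - 4/k^4)/k^2)/2 + 27*sqrt(3)/(2*k) - 1/k^3)^(1/3) + 2/k + 4/(k^2*(1 + sqrt(3)*I)*(sqrt(((27*sqrt(3) - 2/k^2)^2 - 4/k^4)/k^2)/2 + 27*sqrt(3)/(2*k) - 1/k^3)^(1/3)))/6) - sqrt(6)*z/3


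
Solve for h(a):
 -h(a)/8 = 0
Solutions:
 h(a) = 0


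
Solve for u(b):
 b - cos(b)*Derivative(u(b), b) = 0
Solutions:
 u(b) = C1 + Integral(b/cos(b), b)


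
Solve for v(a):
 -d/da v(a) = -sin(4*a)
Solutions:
 v(a) = C1 - cos(4*a)/4


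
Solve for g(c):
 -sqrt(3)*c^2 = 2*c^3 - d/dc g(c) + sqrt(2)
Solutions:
 g(c) = C1 + c^4/2 + sqrt(3)*c^3/3 + sqrt(2)*c


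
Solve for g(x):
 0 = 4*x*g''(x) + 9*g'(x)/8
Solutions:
 g(x) = C1 + C2*x^(23/32)


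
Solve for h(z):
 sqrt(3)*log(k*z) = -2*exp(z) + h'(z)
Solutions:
 h(z) = C1 + sqrt(3)*z*log(k*z) - sqrt(3)*z + 2*exp(z)


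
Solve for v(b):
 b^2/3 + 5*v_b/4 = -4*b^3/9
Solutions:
 v(b) = C1 - 4*b^4/45 - 4*b^3/45


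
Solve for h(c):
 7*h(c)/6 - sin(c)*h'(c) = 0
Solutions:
 h(c) = C1*(cos(c) - 1)^(7/12)/(cos(c) + 1)^(7/12)


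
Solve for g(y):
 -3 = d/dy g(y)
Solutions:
 g(y) = C1 - 3*y


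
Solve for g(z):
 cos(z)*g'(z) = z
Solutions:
 g(z) = C1 + Integral(z/cos(z), z)
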